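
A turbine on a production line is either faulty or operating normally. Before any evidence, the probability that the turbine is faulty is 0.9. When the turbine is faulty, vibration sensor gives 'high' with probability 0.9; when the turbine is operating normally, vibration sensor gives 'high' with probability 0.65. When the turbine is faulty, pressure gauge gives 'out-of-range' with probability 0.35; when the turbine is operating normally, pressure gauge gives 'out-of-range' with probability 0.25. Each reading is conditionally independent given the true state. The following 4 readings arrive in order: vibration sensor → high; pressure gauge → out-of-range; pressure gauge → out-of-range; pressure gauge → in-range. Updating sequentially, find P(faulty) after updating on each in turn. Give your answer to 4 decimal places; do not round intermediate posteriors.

After vibration sensor='high': P(faulty) = 0.9·0.9000 / (0.9·0.9000 + 0.65·0.1000) ≈ 0.9257
After pressure gauge='out-of-range': P(faulty) = 0.35·0.9257 / (0.35·0.9257 + 0.25·0.0743) ≈ 0.9458
After pressure gauge='out-of-range': P(faulty) = 0.35·0.9458 / (0.35·0.9458 + 0.25·0.0542) ≈ 0.9607
After pressure gauge='in-range': P(faulty) = 0.65·0.9607 / (0.65·0.9607 + 0.75·0.0393) ≈ 0.9549

0.9549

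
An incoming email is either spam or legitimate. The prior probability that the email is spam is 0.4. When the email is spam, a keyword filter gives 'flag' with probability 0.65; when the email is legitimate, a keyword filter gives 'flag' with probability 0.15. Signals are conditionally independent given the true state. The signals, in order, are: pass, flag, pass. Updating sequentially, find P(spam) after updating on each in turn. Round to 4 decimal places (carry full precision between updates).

After 'pass': P(spam) = 0.35·0.4000 / (0.35·0.4000 + 0.85·0.6000) ≈ 0.2154
After 'flag': P(spam) = 0.65·0.2154 / (0.65·0.2154 + 0.15·0.7846) ≈ 0.5433
After 'pass': P(spam) = 0.35·0.5433 / (0.35·0.5433 + 0.85·0.4567) ≈ 0.3288

0.3288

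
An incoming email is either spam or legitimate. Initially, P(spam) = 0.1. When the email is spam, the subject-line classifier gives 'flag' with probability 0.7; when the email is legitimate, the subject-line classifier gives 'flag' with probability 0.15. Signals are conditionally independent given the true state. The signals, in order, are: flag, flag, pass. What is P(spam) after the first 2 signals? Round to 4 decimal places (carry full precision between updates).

After 'flag': P(spam) = 0.7·0.1000 / (0.7·0.1000 + 0.15·0.9000) ≈ 0.3415
After 'flag': P(spam) = 0.7·0.3415 / (0.7·0.3415 + 0.15·0.6585) ≈ 0.7076

0.7076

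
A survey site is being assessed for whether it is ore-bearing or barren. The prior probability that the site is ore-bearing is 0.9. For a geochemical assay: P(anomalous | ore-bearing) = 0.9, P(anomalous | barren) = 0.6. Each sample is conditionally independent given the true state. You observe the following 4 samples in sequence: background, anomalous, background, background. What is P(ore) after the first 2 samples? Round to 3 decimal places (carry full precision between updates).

After 'background': P(ore) = 0.1·0.9000 / (0.1·0.9000 + 0.4·0.1000) ≈ 0.6923
After 'anomalous': P(ore) = 0.9·0.6923 / (0.9·0.6923 + 0.6·0.3077) ≈ 0.7714

0.771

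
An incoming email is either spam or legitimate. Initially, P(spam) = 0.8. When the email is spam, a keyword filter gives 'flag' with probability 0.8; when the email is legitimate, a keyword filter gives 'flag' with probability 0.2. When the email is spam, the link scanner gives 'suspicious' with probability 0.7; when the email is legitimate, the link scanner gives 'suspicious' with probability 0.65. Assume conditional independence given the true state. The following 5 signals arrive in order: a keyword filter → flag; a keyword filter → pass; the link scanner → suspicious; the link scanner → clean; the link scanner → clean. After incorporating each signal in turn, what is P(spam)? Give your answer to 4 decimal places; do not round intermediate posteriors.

0.7599

After a keyword filter='flag': P(spam) = 0.8·0.8000 / (0.8·0.8000 + 0.2·0.2000) ≈ 0.9412
After a keyword filter='pass': P(spam) = 0.2·0.9412 / (0.2·0.9412 + 0.8·0.0588) ≈ 0.8000
After the link scanner='suspicious': P(spam) = 0.7·0.8000 / (0.7·0.8000 + 0.65·0.2000) ≈ 0.8116
After the link scanner='clean': P(spam) = 0.3·0.8116 / (0.3·0.8116 + 0.35·0.1884) ≈ 0.7869
After the link scanner='clean': P(spam) = 0.3·0.7869 / (0.3·0.7869 + 0.35·0.2131) ≈ 0.7599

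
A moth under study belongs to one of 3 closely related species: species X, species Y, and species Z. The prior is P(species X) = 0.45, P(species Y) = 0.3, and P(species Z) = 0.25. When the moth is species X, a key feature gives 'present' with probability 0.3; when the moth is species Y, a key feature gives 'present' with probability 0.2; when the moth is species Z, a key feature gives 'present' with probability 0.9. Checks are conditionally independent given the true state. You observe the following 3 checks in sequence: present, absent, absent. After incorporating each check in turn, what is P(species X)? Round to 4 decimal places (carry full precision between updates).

0.6194

Apply Bayes' rule sequentially, carrying P(species X) forward.
After 'present': normaliser = 0.3·0.4500 + 0.2·0.3000 + 0.9·0.2500; P(species X) ≈ 0.3214, P(species Y) ≈ 0.1429, P(species Z) ≈ 0.5357
After 'absent': normaliser = 0.7·0.3214 + 0.8·0.1429 + 0.1·0.5357; P(species X) ≈ 0.5727, P(species Y) ≈ 0.2909, P(species Z) ≈ 0.1364
After 'absent': normaliser = 0.7·0.5727 + 0.8·0.2909 + 0.1·0.1364; P(species X) ≈ 0.6194, P(species Y) ≈ 0.3596, P(species Z) ≈ 0.0211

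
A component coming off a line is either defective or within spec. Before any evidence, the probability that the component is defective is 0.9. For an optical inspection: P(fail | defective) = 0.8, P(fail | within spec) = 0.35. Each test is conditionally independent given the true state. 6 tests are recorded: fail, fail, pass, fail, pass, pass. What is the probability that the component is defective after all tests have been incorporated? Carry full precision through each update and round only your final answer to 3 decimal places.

Each posterior becomes the prior for the next update.
After 'fail': P(defective) = 0.8·0.9000 / (0.8·0.9000 + 0.35·0.1000) ≈ 0.9536
After 'fail': P(defective) = 0.8·0.9536 / (0.8·0.9536 + 0.35·0.0464) ≈ 0.9792
After 'pass': P(defective) = 0.2·0.9792 / (0.2·0.9792 + 0.65·0.0208) ≈ 0.9353
After 'fail': P(defective) = 0.8·0.9353 / (0.8·0.9353 + 0.35·0.0647) ≈ 0.9706
After 'pass': P(defective) = 0.2·0.9706 / (0.2·0.9706 + 0.65·0.0294) ≈ 0.9105
After 'pass': P(defective) = 0.2·0.9105 / (0.2·0.9105 + 0.65·0.0895) ≈ 0.7579

0.758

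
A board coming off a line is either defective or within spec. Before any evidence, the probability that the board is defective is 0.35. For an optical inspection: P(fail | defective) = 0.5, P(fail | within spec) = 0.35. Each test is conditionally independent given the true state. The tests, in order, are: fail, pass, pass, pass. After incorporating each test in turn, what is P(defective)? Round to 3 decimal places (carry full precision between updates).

Apply Bayes' rule sequentially, carrying P(defective) forward.
After 'fail': P(defective) = 0.5·0.3500 / (0.5·0.3500 + 0.35·0.6500) ≈ 0.4348
After 'pass': P(defective) = 0.5·0.4348 / (0.5·0.4348 + 0.65·0.5652) ≈ 0.3717
After 'pass': P(defective) = 0.5·0.3717 / (0.5·0.3717 + 0.65·0.6283) ≈ 0.3128
After 'pass': P(defective) = 0.5·0.3128 / (0.5·0.3128 + 0.65·0.6872) ≈ 0.2593

0.259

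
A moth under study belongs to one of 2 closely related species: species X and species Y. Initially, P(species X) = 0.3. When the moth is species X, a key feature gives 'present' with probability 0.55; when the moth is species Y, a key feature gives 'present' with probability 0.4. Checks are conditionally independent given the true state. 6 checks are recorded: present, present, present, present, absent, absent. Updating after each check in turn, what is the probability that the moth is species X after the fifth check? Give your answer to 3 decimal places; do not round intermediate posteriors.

0.535

After 'present': P(species X) = 0.55·0.3000 / (0.55·0.3000 + 0.4·0.7000) ≈ 0.3708
After 'present': P(species X) = 0.55·0.3708 / (0.55·0.3708 + 0.4·0.6292) ≈ 0.4476
After 'present': P(species X) = 0.55·0.4476 / (0.55·0.4476 + 0.4·0.5524) ≈ 0.5270
After 'present': P(species X) = 0.55·0.5270 / (0.55·0.5270 + 0.4·0.4730) ≈ 0.6050
After 'absent': P(species X) = 0.45·0.6050 / (0.45·0.6050 + 0.6·0.3950) ≈ 0.5347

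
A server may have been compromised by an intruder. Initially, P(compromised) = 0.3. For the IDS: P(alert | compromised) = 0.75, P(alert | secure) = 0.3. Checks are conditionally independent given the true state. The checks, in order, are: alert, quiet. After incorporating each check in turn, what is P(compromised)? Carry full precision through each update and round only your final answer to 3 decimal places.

0.277

After 'alert': P(compromised) = 0.75·0.3000 / (0.75·0.3000 + 0.3·0.7000) ≈ 0.5172
After 'quiet': P(compromised) = 0.25·0.5172 / (0.25·0.5172 + 0.7·0.4828) ≈ 0.2768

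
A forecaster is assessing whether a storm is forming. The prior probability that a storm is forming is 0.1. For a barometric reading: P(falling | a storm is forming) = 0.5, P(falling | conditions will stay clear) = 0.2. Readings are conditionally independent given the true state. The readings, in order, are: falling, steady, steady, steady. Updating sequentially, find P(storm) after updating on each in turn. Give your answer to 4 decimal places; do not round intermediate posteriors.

After 'falling': P(storm) = 0.5·0.1000 / (0.5·0.1000 + 0.2·0.9000) ≈ 0.2174
After 'steady': P(storm) = 0.5·0.2174 / (0.5·0.2174 + 0.8·0.7826) ≈ 0.1479
After 'steady': P(storm) = 0.5·0.1479 / (0.5·0.1479 + 0.8·0.8521) ≈ 0.0979
After 'steady': P(storm) = 0.5·0.0979 / (0.5·0.0979 + 0.8·0.9021) ≈ 0.0635

0.0635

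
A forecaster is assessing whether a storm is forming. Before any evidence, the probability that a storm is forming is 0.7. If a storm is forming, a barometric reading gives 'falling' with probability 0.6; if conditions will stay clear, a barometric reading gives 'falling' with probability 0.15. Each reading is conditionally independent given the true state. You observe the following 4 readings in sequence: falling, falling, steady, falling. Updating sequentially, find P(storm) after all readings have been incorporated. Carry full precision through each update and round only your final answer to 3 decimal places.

0.986

Apply Bayes' rule sequentially, carrying P(storm) forward.
After 'falling': P(storm) = 0.6·0.7000 / (0.6·0.7000 + 0.15·0.3000) ≈ 0.9032
After 'falling': P(storm) = 0.6·0.9032 / (0.6·0.9032 + 0.15·0.0968) ≈ 0.9739
After 'steady': P(storm) = 0.4·0.9739 / (0.4·0.9739 + 0.85·0.0261) ≈ 0.9461
After 'falling': P(storm) = 0.6·0.9461 / (0.6·0.9461 + 0.15·0.0539) ≈ 0.9860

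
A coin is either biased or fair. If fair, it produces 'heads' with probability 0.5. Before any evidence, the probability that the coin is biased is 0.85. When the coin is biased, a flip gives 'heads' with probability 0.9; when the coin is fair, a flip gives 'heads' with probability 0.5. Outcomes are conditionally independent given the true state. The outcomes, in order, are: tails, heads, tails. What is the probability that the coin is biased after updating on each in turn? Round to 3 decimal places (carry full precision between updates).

After 'tails': P(biased) = 0.1·0.8500 / (0.1·0.8500 + 0.5·0.1500) ≈ 0.5312
After 'heads': P(biased) = 0.9·0.5312 / (0.9·0.5312 + 0.5·0.4688) ≈ 0.6711
After 'tails': P(biased) = 0.1·0.6711 / (0.1·0.6711 + 0.5·0.3289) ≈ 0.2898

0.290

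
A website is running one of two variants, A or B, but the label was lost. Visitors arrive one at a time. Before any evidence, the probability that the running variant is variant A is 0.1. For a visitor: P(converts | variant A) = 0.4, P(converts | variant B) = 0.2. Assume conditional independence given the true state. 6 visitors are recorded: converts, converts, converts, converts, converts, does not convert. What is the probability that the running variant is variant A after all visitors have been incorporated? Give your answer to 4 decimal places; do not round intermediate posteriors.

After 'converts': P(A) = 0.4·0.1000 / (0.4·0.1000 + 0.2·0.9000) ≈ 0.1818
After 'converts': P(A) = 0.4·0.1818 / (0.4·0.1818 + 0.2·0.8182) ≈ 0.3077
After 'converts': P(A) = 0.4·0.3077 / (0.4·0.3077 + 0.2·0.6923) ≈ 0.4706
After 'converts': P(A) = 0.4·0.4706 / (0.4·0.4706 + 0.2·0.5294) ≈ 0.6400
After 'converts': P(A) = 0.4·0.6400 / (0.4·0.6400 + 0.2·0.3600) ≈ 0.7805
After 'does not convert': P(A) = 0.6·0.7805 / (0.6·0.7805 + 0.8·0.2195) ≈ 0.7273

0.7273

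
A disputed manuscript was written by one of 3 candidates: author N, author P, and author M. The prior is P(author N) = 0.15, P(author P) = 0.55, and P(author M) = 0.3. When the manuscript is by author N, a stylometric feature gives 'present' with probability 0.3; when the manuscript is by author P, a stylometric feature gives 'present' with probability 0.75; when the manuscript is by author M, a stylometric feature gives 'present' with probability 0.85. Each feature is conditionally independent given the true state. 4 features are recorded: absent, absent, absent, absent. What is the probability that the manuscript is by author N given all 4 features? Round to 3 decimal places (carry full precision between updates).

0.940

After 'absent': normaliser = 0.7·0.1500 + 0.25·0.5500 + 0.15·0.3000; P(author N) ≈ 0.3652, P(author P) ≈ 0.4783, P(author M) ≈ 0.1565
After 'absent': normaliser = 0.7·0.3652 + 0.25·0.4783 + 0.15·0.1565; P(author N) ≈ 0.6412, P(author P) ≈ 0.2999, P(author M) ≈ 0.0589
After 'absent': normaliser = 0.7·0.6412 + 0.25·0.2999 + 0.15·0.0589; P(author N) ≈ 0.8427, P(author P) ≈ 0.1408, P(author M) ≈ 0.0166
After 'absent': normaliser = 0.7·0.8427 + 0.25·0.1408 + 0.15·0.0166; P(author N) ≈ 0.9400, P(author P) ≈ 0.0561, P(author M) ≈ 0.0040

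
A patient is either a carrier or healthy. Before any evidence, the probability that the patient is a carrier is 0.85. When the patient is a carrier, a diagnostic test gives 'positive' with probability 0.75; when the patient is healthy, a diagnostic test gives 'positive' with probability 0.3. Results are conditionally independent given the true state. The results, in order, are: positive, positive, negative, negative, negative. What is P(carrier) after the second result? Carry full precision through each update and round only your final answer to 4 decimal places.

0.9725

After 'positive': P(carrier) = 0.75·0.8500 / (0.75·0.8500 + 0.3·0.1500) ≈ 0.9341
After 'positive': P(carrier) = 0.75·0.9341 / (0.75·0.9341 + 0.3·0.0659) ≈ 0.9725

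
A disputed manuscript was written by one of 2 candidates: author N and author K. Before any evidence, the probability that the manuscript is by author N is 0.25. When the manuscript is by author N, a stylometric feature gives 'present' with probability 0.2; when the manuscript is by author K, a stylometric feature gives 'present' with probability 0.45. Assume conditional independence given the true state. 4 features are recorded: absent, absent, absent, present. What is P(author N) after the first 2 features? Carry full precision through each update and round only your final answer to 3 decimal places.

After 'absent': P(author N) = 0.8·0.2500 / (0.8·0.2500 + 0.55·0.7500) ≈ 0.3265
After 'absent': P(author N) = 0.8·0.3265 / (0.8·0.3265 + 0.55·0.6735) ≈ 0.4136

0.414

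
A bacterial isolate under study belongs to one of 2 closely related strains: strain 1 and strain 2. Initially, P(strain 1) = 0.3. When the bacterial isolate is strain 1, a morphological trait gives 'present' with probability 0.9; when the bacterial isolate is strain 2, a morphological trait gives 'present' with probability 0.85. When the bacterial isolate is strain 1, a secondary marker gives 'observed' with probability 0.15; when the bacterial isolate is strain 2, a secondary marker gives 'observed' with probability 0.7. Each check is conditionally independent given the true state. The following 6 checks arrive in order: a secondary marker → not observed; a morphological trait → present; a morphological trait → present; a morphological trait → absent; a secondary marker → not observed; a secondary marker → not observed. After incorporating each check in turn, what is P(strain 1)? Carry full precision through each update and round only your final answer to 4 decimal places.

0.8793

After a secondary marker='not observed': P(strain 1) = 0.85·0.3000 / (0.85·0.3000 + 0.3·0.7000) ≈ 0.5484
After a morphological trait='present': P(strain 1) = 0.9·0.5484 / (0.9·0.5484 + 0.85·0.4516) ≈ 0.5625
After a morphological trait='present': P(strain 1) = 0.9·0.5625 / (0.9·0.5625 + 0.85·0.4375) ≈ 0.5765
After a morphological trait='absent': P(strain 1) = 0.1·0.5765 / (0.1·0.5765 + 0.15·0.4235) ≈ 0.4758
After a secondary marker='not observed': P(strain 1) = 0.85·0.4758 / (0.85·0.4758 + 0.3·0.5242) ≈ 0.7200
After a secondary marker='not observed': P(strain 1) = 0.85·0.7200 / (0.85·0.7200 + 0.3·0.2800) ≈ 0.8793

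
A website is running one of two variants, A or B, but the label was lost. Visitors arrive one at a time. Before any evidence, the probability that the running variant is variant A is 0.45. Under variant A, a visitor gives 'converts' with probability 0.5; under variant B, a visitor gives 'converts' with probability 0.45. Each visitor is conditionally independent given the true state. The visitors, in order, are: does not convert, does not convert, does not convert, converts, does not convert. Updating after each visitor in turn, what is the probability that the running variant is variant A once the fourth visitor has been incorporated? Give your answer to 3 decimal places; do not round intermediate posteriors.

After 'does not convert': P(A) = 0.5·0.4500 / (0.5·0.4500 + 0.55·0.5500) ≈ 0.4265
After 'does not convert': P(A) = 0.5·0.4265 / (0.5·0.4265 + 0.55·0.5735) ≈ 0.4034
After 'does not convert': P(A) = 0.5·0.4034 / (0.5·0.4034 + 0.55·0.5966) ≈ 0.3807
After 'converts': P(A) = 0.5·0.3807 / (0.5·0.3807 + 0.45·0.6193) ≈ 0.4058

0.406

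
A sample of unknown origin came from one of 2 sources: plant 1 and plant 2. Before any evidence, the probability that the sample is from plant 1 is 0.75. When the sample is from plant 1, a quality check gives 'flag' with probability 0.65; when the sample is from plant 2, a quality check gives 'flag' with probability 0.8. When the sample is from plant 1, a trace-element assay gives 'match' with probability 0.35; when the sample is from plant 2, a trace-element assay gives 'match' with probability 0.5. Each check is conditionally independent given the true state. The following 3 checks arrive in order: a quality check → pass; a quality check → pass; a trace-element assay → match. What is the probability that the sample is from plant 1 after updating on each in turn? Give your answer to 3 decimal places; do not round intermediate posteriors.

After a quality check='pass': P(plant 1) = 0.35·0.7500 / (0.35·0.7500 + 0.2·0.2500) ≈ 0.8400
After a quality check='pass': P(plant 1) = 0.35·0.8400 / (0.35·0.8400 + 0.2·0.1600) ≈ 0.9018
After a trace-element assay='match': P(plant 1) = 0.35·0.9018 / (0.35·0.9018 + 0.5·0.0982) ≈ 0.8654

0.865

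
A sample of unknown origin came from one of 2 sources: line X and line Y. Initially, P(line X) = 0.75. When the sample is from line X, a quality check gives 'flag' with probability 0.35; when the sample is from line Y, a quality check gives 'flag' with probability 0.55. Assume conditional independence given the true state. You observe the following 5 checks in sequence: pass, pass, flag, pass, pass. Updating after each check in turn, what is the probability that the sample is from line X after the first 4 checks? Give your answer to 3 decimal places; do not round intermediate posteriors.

After 'pass': P(line X) = 0.65·0.7500 / (0.65·0.7500 + 0.45·0.2500) ≈ 0.8125
After 'pass': P(line X) = 0.65·0.8125 / (0.65·0.8125 + 0.45·0.1875) ≈ 0.8622
After 'flag': P(line X) = 0.35·0.8622 / (0.35·0.8622 + 0.55·0.1378) ≈ 0.7993
After 'pass': P(line X) = 0.65·0.7993 / (0.65·0.7993 + 0.45·0.2007) ≈ 0.8519

0.852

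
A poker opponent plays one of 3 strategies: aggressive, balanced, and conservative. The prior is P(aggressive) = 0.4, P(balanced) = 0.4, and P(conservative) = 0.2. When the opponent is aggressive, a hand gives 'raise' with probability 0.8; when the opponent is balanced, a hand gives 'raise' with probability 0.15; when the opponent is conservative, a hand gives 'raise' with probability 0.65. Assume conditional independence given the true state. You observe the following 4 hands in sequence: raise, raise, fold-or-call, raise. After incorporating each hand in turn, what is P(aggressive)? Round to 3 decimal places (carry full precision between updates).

0.668

After 'raise': normaliser = 0.8·0.4000 + 0.15·0.4000 + 0.65·0.2000; P(aggressive) ≈ 0.6275, P(balanced) ≈ 0.1176, P(conservative) ≈ 0.2549
After 'raise': normaliser = 0.8·0.6275 + 0.15·0.1176 + 0.65·0.2549; P(aggressive) ≈ 0.7325, P(balanced) ≈ 0.0258, P(conservative) ≈ 0.2418
After 'fold-or-call': normaliser = 0.2·0.7325 + 0.85·0.0258 + 0.35·0.2418; P(aggressive) ≈ 0.5790, P(balanced) ≈ 0.0865, P(conservative) ≈ 0.3345
After 'raise': normaliser = 0.8·0.5790 + 0.15·0.0865 + 0.65·0.3345; P(aggressive) ≈ 0.6678, P(balanced) ≈ 0.0187, P(conservative) ≈ 0.3134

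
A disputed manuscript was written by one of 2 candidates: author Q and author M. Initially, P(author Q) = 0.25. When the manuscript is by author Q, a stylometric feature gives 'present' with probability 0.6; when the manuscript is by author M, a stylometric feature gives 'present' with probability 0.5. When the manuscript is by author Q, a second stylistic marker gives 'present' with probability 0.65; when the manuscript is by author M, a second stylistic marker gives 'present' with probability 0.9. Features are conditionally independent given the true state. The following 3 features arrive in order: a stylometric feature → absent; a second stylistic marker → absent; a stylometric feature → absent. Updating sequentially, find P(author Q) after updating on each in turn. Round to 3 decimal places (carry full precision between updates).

After a stylometric feature='absent': P(author Q) = 0.4·0.2500 / (0.4·0.2500 + 0.5·0.7500) ≈ 0.2105
After a second stylistic marker='absent': P(author Q) = 0.35·0.2105 / (0.35·0.2105 + 0.1·0.7895) ≈ 0.4828
After a stylometric feature='absent': P(author Q) = 0.4·0.4828 / (0.4·0.4828 + 0.5·0.5172) ≈ 0.4275

0.427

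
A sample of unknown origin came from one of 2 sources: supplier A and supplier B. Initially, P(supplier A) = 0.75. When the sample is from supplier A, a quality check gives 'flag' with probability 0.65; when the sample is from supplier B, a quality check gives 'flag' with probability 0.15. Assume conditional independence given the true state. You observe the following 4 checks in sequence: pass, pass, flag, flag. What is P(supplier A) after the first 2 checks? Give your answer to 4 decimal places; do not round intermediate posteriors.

0.3372

Apply Bayes' rule sequentially, carrying P(supplier A) forward.
After 'pass': P(supplier A) = 0.35·0.7500 / (0.35·0.7500 + 0.85·0.2500) ≈ 0.5526
After 'pass': P(supplier A) = 0.35·0.5526 / (0.35·0.5526 + 0.85·0.4474) ≈ 0.3372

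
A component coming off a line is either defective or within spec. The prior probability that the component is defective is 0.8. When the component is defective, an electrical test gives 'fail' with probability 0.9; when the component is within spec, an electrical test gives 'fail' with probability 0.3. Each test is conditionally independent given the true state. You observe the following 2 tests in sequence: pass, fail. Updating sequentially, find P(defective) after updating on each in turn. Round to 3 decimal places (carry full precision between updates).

0.632

After 'pass': P(defective) = 0.1·0.8000 / (0.1·0.8000 + 0.7·0.2000) ≈ 0.3636
After 'fail': P(defective) = 0.9·0.3636 / (0.9·0.3636 + 0.3·0.6364) ≈ 0.6316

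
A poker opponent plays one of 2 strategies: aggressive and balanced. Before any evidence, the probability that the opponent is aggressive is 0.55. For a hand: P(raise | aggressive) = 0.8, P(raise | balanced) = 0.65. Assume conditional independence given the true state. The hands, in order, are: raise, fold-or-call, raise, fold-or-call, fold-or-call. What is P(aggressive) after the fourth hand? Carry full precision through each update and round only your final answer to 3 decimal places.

After 'raise': P(aggressive) = 0.8·0.5500 / (0.8·0.5500 + 0.65·0.4500) ≈ 0.6007
After 'fold-or-call': P(aggressive) = 0.2·0.6007 / (0.2·0.6007 + 0.35·0.3993) ≈ 0.4622
After 'raise': P(aggressive) = 0.8·0.4622 / (0.8·0.4622 + 0.65·0.5378) ≈ 0.5141
After 'fold-or-call': P(aggressive) = 0.2·0.5141 / (0.2·0.5141 + 0.35·0.4859) ≈ 0.3768

0.377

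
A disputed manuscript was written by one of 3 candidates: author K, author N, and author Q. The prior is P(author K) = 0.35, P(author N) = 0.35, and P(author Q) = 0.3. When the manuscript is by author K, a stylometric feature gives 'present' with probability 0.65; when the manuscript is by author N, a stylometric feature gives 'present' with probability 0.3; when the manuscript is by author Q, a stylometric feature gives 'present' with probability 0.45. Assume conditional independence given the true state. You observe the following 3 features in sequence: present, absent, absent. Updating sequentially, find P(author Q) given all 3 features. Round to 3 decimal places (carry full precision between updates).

0.340

After 'present': normaliser = 0.65·0.3500 + 0.3·0.3500 + 0.45·0.3000; P(author K) ≈ 0.4866, P(author N) ≈ 0.2246, P(author Q) ≈ 0.2888
After 'absent': normaliser = 0.35·0.4866 + 0.7·0.2246 + 0.55·0.2888; P(author K) ≈ 0.3502, P(author N) ≈ 0.3233, P(author Q) ≈ 0.3266
After 'absent': normaliser = 0.35·0.3502 + 0.7·0.3233 + 0.55·0.3266; P(author K) ≈ 0.2319, P(author N) ≈ 0.4282, P(author Q) ≈ 0.3399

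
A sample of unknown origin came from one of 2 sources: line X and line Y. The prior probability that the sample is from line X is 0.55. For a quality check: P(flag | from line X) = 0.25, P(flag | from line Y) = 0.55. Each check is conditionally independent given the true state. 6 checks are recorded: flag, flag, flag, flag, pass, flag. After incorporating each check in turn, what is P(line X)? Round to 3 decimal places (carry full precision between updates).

0.038

After 'flag': P(line X) = 0.25·0.5500 / (0.25·0.5500 + 0.55·0.4500) ≈ 0.3571
After 'flag': P(line X) = 0.25·0.3571 / (0.25·0.3571 + 0.55·0.6429) ≈ 0.2016
After 'flag': P(line X) = 0.25·0.2016 / (0.25·0.2016 + 0.55·0.7984) ≈ 0.1030
After 'flag': P(line X) = 0.25·0.1030 / (0.25·0.1030 + 0.55·0.8970) ≈ 0.0496
After 'pass': P(line X) = 0.75·0.0496 / (0.75·0.0496 + 0.45·0.9504) ≈ 0.0800
After 'flag': P(line X) = 0.25·0.0800 / (0.25·0.0800 + 0.55·0.9200) ≈ 0.0380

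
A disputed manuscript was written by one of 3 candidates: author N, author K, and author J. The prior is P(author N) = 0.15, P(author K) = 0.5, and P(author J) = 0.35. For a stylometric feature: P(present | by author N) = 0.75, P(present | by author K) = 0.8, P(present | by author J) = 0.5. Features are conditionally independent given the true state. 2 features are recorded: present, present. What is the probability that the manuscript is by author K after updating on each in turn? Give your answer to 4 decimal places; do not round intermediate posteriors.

After 'present': normaliser = 0.75·0.1500 + 0.8·0.5000 + 0.5·0.3500; P(author N) ≈ 0.1636, P(author K) ≈ 0.5818, P(author J) ≈ 0.2545
After 'present': normaliser = 0.75·0.1636 + 0.8·0.5818 + 0.5·0.2545; P(author N) ≈ 0.1715, P(author K) ≈ 0.6506, P(author J) ≈ 0.1779

0.6506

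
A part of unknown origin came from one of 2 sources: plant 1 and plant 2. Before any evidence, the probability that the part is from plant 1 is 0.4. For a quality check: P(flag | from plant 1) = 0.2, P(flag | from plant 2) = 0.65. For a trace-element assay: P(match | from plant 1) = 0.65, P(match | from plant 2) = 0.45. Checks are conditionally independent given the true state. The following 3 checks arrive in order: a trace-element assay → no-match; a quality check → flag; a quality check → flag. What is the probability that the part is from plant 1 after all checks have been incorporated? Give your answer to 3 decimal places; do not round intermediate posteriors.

0.039

Apply Bayes' rule sequentially, carrying P(plant 1) forward.
After a trace-element assay='no-match': P(plant 1) = 0.35·0.4000 / (0.35·0.4000 + 0.55·0.6000) ≈ 0.2979
After a quality check='flag': P(plant 1) = 0.2·0.2979 / (0.2·0.2979 + 0.65·0.7021) ≈ 0.1155
After a quality check='flag': P(plant 1) = 0.2·0.1155 / (0.2·0.1155 + 0.65·0.8845) ≈ 0.0386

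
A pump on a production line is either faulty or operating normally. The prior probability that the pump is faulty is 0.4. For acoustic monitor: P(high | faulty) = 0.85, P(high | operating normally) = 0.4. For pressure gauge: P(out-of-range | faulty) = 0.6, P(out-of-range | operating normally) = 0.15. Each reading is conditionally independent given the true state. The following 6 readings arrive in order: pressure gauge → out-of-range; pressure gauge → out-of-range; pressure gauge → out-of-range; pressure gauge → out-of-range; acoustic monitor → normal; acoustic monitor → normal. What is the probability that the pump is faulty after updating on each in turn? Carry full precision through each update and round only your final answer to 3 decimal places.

After pressure gauge='out-of-range': P(faulty) = 0.6·0.4000 / (0.6·0.4000 + 0.15·0.6000) ≈ 0.7273
After pressure gauge='out-of-range': P(faulty) = 0.6·0.7273 / (0.6·0.7273 + 0.15·0.2727) ≈ 0.9143
After pressure gauge='out-of-range': P(faulty) = 0.6·0.9143 / (0.6·0.9143 + 0.15·0.0857) ≈ 0.9771
After pressure gauge='out-of-range': P(faulty) = 0.6·0.9771 / (0.6·0.9771 + 0.15·0.0229) ≈ 0.9942
After acoustic monitor='normal': P(faulty) = 0.15·0.9942 / (0.15·0.9942 + 0.6·0.0058) ≈ 0.9771
After acoustic monitor='normal': P(faulty) = 0.15·0.9771 / (0.15·0.9771 + 0.6·0.0229) ≈ 0.9143

0.914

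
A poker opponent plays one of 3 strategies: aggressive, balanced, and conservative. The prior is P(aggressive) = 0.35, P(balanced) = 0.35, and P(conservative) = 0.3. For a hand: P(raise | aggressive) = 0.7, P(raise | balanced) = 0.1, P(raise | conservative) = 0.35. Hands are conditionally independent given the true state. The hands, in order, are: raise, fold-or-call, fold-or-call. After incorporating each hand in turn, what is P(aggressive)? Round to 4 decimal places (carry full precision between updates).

After 'raise': normaliser = 0.7·0.3500 + 0.1·0.3500 + 0.35·0.3000; P(aggressive) ≈ 0.6364, P(balanced) ≈ 0.0909, P(conservative) ≈ 0.2727
After 'fold-or-call': normaliser = 0.3·0.6364 + 0.9·0.0909 + 0.65·0.2727; P(aggressive) ≈ 0.4242, P(balanced) ≈ 0.1818, P(conservative) ≈ 0.3939
After 'fold-or-call': normaliser = 0.3·0.4242 + 0.9·0.1818 + 0.65·0.3939; P(aggressive) ≈ 0.2327, P(balanced) ≈ 0.2992, P(conservative) ≈ 0.4681

0.2327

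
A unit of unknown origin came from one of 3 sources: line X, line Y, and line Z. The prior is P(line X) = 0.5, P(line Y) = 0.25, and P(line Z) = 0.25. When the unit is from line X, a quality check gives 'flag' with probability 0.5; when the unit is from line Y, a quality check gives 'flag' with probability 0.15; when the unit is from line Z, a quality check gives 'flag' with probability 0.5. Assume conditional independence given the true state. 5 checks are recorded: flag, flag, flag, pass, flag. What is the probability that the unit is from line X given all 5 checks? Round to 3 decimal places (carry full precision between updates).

0.664

After 'flag': normaliser = 0.5·0.5000 + 0.15·0.2500 + 0.5·0.2500; P(line X) ≈ 0.6061, P(line Y) ≈ 0.0909, P(line Z) ≈ 0.3030
After 'flag': normaliser = 0.5·0.6061 + 0.15·0.0909 + 0.5·0.3030; P(line X) ≈ 0.6472, P(line Y) ≈ 0.0291, P(line Z) ≈ 0.3236
After 'flag': normaliser = 0.5·0.6472 + 0.15·0.0291 + 0.5·0.3236; P(line X) ≈ 0.6607, P(line Y) ≈ 0.0089, P(line Z) ≈ 0.3304
After 'pass': normaliser = 0.5·0.6607 + 0.85·0.0089 + 0.5·0.3304; P(line X) ≈ 0.6566, P(line Y) ≈ 0.0151, P(line Z) ≈ 0.3283
After 'flag': normaliser = 0.5·0.6566 + 0.15·0.0151 + 0.5·0.3283; P(line X) ≈ 0.6636, P(line Y) ≈ 0.0046, P(line Z) ≈ 0.3318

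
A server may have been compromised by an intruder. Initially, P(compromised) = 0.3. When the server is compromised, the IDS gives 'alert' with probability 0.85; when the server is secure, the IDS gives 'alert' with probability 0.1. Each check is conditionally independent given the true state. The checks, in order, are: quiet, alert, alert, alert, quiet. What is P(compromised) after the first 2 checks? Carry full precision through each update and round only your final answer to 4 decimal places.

After 'quiet': P(compromised) = 0.15·0.3000 / (0.15·0.3000 + 0.9·0.7000) ≈ 0.0667
After 'alert': P(compromised) = 0.85·0.0667 / (0.85·0.0667 + 0.1·0.9333) ≈ 0.3778

0.3778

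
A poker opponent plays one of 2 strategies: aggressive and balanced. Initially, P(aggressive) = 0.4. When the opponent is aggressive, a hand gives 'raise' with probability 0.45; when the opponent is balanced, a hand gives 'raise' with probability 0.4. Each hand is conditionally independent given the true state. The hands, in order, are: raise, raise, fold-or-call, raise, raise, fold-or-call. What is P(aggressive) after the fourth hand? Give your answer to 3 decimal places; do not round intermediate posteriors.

After 'raise': P(aggressive) = 0.45·0.4000 / (0.45·0.4000 + 0.4·0.6000) ≈ 0.4286
After 'raise': P(aggressive) = 0.45·0.4286 / (0.45·0.4286 + 0.4·0.5714) ≈ 0.4576
After 'fold-or-call': P(aggressive) = 0.55·0.4576 / (0.55·0.4576 + 0.6·0.5424) ≈ 0.4361
After 'raise': P(aggressive) = 0.45·0.4361 / (0.45·0.4361 + 0.4·0.5639) ≈ 0.4653

0.465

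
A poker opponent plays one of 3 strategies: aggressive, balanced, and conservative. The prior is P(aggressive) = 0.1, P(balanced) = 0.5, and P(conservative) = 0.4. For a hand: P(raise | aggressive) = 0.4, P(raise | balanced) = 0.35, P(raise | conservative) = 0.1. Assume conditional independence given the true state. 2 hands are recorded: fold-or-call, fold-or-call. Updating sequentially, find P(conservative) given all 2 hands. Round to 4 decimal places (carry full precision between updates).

Apply Bayes' rule sequentially, carrying P(conservative) forward.
After 'fold-or-call': normaliser = 0.6·0.1000 + 0.65·0.5000 + 0.9·0.4000; P(aggressive) ≈ 0.0805, P(balanced) ≈ 0.4362, P(conservative) ≈ 0.4832
After 'fold-or-call': normaliser = 0.6·0.0805 + 0.65·0.4362 + 0.9·0.4832; P(aggressive) ≈ 0.0630, P(balanced) ≈ 0.3698, P(conservative) ≈ 0.5672

0.5672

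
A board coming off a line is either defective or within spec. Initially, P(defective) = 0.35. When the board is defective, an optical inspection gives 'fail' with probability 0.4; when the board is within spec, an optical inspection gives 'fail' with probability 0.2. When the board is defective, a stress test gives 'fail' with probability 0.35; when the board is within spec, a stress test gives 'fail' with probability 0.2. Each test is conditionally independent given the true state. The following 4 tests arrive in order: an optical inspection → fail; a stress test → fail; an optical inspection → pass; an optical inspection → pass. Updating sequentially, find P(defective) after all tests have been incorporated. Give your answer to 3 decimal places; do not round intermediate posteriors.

0.515

Apply Bayes' rule sequentially, carrying P(defective) forward.
After an optical inspection='fail': P(defective) = 0.4·0.3500 / (0.4·0.3500 + 0.2·0.6500) ≈ 0.5185
After a stress test='fail': P(defective) = 0.35·0.5185 / (0.35·0.5185 + 0.2·0.4815) ≈ 0.6533
After an optical inspection='pass': P(defective) = 0.6·0.6533 / (0.6·0.6533 + 0.8·0.3467) ≈ 0.5857
After an optical inspection='pass': P(defective) = 0.6·0.5857 / (0.6·0.5857 + 0.8·0.4143) ≈ 0.5146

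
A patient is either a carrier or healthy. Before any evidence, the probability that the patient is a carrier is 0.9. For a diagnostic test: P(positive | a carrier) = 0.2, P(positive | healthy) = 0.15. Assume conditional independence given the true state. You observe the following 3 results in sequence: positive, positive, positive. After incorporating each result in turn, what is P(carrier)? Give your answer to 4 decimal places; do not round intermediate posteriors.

After 'positive': P(carrier) = 0.2·0.9000 / (0.2·0.9000 + 0.15·0.1000) ≈ 0.9231
After 'positive': P(carrier) = 0.2·0.9231 / (0.2·0.9231 + 0.15·0.0769) ≈ 0.9412
After 'positive': P(carrier) = 0.2·0.9412 / (0.2·0.9412 + 0.15·0.0588) ≈ 0.9552

0.9552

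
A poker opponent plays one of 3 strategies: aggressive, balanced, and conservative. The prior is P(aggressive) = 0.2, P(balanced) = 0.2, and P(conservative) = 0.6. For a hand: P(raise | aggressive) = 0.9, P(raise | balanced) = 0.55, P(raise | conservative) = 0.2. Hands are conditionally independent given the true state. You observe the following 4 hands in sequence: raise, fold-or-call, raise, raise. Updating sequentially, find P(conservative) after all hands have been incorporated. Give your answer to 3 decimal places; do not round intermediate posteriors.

Each posterior becomes the prior for the next update.
After 'raise': normaliser = 0.9·0.2000 + 0.55·0.2000 + 0.2·0.6000; P(aggressive) ≈ 0.4390, P(balanced) ≈ 0.2683, P(conservative) ≈ 0.2927
After 'fold-or-call': normaliser = 0.1·0.4390 + 0.45·0.2683 + 0.8·0.2927; P(aggressive) ≈ 0.1101, P(balanced) ≈ 0.3028, P(conservative) ≈ 0.5872
After 'raise': normaliser = 0.9·0.1101 + 0.55·0.3028 + 0.2·0.5872; P(aggressive) ≈ 0.2587, P(balanced) ≈ 0.4347, P(conservative) ≈ 0.3066
After 'raise': normaliser = 0.9·0.2587 + 0.55·0.4347 + 0.2·0.3066; P(aggressive) ≈ 0.4366, P(balanced) ≈ 0.4484, P(conservative) ≈ 0.1150

0.115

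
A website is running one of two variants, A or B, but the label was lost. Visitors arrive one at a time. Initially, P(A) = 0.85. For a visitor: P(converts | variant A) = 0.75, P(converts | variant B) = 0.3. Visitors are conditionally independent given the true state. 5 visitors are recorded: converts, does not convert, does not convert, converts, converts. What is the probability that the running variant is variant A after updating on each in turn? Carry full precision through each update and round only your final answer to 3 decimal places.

Each posterior becomes the prior for the next update.
After 'converts': P(A) = 0.75·0.8500 / (0.75·0.8500 + 0.3·0.1500) ≈ 0.9341
After 'does not convert': P(A) = 0.25·0.9341 / (0.25·0.9341 + 0.7·0.0659) ≈ 0.8350
After 'does not convert': P(A) = 0.25·0.8350 / (0.25·0.8350 + 0.7·0.1650) ≈ 0.6437
After 'converts': P(A) = 0.75·0.6437 / (0.75·0.6437 + 0.3·0.3563) ≈ 0.8188
After 'converts': P(A) = 0.75·0.8188 / (0.75·0.8188 + 0.3·0.1812) ≈ 0.9187

0.919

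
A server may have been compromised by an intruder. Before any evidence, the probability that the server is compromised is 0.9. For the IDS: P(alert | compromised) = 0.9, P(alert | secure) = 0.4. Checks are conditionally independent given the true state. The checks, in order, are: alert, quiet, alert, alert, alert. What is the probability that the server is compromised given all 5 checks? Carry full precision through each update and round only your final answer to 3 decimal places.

0.975

After 'alert': P(compromised) = 0.9·0.9000 / (0.9·0.9000 + 0.4·0.1000) ≈ 0.9529
After 'quiet': P(compromised) = 0.1·0.9529 / (0.1·0.9529 + 0.6·0.0471) ≈ 0.7714
After 'alert': P(compromised) = 0.9·0.7714 / (0.9·0.7714 + 0.4·0.2286) ≈ 0.8836
After 'alert': P(compromised) = 0.9·0.8836 / (0.9·0.8836 + 0.4·0.1164) ≈ 0.9447
After 'alert': P(compromised) = 0.9·0.9447 / (0.9·0.9447 + 0.4·0.0553) ≈ 0.9746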